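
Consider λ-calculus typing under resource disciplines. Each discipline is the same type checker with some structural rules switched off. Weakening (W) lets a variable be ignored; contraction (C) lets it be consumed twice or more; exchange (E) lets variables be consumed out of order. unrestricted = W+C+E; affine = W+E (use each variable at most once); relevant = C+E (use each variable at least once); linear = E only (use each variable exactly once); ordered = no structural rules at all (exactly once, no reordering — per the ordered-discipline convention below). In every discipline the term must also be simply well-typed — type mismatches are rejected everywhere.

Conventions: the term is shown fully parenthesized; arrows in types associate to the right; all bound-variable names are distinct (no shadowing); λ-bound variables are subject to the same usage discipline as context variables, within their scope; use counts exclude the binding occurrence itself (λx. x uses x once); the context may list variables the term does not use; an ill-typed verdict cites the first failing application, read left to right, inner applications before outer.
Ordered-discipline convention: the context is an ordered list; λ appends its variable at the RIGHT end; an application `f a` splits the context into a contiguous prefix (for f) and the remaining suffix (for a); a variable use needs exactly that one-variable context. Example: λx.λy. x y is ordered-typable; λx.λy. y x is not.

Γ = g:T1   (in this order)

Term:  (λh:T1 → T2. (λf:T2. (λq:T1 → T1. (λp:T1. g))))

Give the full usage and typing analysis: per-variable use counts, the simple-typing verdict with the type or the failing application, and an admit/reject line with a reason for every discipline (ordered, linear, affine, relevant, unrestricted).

variable uses: g: 1×, h (bound): 0×, f (bound): 0×, q (bound): 0×, p (bound): 0×
uses in reading order: g
typing: well-typed at (T1 → T2) → T2 → (T1 → T1) → T1 → T1
ordered: ✗, unused: h, f, q, p — weakening required
linear: ✗, unused: h, f, q, p — weakening required
affine: ✓, g, h, f, q, p: no repeats, contraction unneeded
relevant: ✗, unused: h, f, q, p — weakening required
unrestricted: ✓, type-checks ((T1 → T2) → T2 → (T1 → T1) → T1 → T1) and nothing is barred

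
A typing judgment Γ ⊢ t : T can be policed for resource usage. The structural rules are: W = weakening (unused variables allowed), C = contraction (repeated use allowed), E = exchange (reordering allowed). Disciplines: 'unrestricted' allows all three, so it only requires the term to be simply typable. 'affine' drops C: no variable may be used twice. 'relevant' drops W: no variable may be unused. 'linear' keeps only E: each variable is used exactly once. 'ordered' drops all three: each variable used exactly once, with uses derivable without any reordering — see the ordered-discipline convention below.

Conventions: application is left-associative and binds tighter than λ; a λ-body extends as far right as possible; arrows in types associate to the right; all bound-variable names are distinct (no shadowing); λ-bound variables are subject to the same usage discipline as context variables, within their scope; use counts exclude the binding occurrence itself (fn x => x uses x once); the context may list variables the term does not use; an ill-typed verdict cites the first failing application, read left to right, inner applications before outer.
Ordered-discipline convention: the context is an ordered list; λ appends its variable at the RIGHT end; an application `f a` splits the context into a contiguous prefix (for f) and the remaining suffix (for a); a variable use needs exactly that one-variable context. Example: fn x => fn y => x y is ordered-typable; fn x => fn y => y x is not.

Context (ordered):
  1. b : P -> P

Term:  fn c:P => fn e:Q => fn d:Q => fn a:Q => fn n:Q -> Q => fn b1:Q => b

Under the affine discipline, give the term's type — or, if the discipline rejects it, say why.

term : P -> Q -> Q -> Q -> (Q -> Q) -> Q -> P -> P
usage: b: 1; c [bound]: 0; e [bound]: 0; d [bound]: 0; a [bound]: 0; n [bound]: 0; b1 [bound]: 0
use order (left to right): b
typing: well-typed — term : P -> Q -> Q -> Q -> (Q -> Q) -> Q -> P -> P
per-discipline verdicts: ordered ✗ · linear ✗ · affine ✓ · relevant ✗ · unrestricted ✓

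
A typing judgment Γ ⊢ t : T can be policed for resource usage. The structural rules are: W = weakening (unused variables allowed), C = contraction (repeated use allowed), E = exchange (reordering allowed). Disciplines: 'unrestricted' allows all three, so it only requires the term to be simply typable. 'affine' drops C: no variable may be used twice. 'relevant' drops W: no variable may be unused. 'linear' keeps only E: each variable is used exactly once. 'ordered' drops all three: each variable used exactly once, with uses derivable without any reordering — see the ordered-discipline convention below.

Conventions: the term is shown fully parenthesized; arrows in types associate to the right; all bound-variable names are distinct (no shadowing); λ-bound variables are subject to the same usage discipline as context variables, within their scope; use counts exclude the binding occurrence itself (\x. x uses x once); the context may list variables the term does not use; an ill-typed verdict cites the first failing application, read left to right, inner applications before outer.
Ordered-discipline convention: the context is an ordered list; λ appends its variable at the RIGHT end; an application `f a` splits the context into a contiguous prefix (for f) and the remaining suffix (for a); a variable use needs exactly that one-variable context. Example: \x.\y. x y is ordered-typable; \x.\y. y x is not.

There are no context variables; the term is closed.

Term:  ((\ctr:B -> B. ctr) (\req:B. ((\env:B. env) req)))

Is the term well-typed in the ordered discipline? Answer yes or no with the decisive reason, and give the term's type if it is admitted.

yes — one use each (ctr, req, env); ordered split holds; term : B -> B
counts: ctr (λ-bound): 1, req (λ-bound): 1, env (λ-bound): 1
left-to-right use order: ctr, env, req
typing: well-typed at B -> B
per-discipline verdicts: ordered ✓; linear ✓; affine ✓; relevant ✓; unrestricted ✓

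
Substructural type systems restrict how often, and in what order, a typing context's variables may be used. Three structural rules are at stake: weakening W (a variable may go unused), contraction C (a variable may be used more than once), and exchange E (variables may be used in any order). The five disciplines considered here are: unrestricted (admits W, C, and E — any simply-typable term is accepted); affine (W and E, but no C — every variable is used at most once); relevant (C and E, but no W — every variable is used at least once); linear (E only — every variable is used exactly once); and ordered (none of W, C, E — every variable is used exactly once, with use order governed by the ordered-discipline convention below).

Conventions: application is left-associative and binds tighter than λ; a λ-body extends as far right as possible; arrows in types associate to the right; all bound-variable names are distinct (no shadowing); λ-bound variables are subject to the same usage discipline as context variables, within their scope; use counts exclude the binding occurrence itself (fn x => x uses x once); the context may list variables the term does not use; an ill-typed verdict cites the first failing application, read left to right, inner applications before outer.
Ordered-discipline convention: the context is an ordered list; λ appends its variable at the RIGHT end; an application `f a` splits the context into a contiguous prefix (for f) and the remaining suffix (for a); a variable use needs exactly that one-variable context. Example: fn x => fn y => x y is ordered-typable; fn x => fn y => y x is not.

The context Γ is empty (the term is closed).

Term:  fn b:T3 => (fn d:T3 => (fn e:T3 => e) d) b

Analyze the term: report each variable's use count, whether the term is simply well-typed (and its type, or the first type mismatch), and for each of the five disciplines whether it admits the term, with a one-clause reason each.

usage: b (λ-bound): 1×; d (λ-bound): 1×; e (λ-bound): 1×
order of uses: e, d, b
typing: the term checks, with type T3 → T3
ordered ✓ (b, d, e once each; derivable with no W/C/E)
linear ✓ (each of b, d, e used exactly once)
affine ✓ (at most one use each (b, d, e))
relevant ✓ (b, d, e: all used, weakening unneeded)
unrestricted ✓ (simply typable at T3 → T3; W, C, E all held)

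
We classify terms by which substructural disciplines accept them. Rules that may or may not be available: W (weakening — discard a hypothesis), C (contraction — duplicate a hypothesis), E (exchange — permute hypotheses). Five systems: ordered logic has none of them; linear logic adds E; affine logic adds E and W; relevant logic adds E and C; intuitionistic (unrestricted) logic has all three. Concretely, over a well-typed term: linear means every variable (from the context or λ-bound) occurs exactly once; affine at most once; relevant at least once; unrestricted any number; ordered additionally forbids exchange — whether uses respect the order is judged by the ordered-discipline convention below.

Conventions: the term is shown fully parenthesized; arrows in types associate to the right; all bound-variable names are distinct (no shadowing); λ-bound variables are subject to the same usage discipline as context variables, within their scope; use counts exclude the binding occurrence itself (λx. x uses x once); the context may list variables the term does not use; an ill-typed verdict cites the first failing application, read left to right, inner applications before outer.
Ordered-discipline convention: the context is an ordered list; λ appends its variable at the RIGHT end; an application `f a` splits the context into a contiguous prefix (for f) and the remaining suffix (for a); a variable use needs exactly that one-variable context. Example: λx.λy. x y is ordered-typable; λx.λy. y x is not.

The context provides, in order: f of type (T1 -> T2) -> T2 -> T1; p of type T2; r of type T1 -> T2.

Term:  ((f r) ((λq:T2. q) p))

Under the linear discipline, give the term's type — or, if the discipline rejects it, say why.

term : T1
counts: f: 1, p: 1, r: 1, q (λ-bound): 1
left-to-right use order: f, r, q, p
typing: ✓ — T1
across the five disciplines: ordered ✗ | linear ✓ | affine ✓ | relevant ✓ | unrestricted ✓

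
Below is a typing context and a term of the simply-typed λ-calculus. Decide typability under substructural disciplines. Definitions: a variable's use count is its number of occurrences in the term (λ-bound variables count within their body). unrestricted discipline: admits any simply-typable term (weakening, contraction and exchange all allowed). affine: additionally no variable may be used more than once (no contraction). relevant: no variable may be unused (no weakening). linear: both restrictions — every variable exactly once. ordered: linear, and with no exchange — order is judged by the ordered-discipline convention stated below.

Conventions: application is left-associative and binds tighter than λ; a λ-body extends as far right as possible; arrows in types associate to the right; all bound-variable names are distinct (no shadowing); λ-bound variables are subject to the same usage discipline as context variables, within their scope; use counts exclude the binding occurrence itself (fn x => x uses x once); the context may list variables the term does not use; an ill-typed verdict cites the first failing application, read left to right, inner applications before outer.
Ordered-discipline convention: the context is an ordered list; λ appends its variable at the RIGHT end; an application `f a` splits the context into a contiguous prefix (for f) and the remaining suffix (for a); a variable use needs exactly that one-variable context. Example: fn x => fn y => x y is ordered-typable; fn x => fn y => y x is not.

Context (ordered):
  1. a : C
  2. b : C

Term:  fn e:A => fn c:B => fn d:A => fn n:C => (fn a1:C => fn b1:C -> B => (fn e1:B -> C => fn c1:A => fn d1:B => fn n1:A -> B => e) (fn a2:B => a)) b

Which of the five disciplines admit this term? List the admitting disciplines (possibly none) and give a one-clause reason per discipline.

admitted by: affine, unrestricted
use counts: a ×1, b ×1, e (λ-bound) ×1, c (λ-bound) ×0, d (λ-bound) ×0, n (λ-bound) ×0, a1 (λ-bound) ×0, b1 (λ-bound) ×0, e1 (λ-bound) ×0, c1 (λ-bound) ×0, d1 (λ-bound) ×0, n1 (λ-bound) ×0, a2 (λ-bound) ×0
left-to-right use order: e, a, b
typing: the term checks, with type A -> B -> A -> C -> (C -> B) -> A -> B -> (A -> B) -> A
ordered: ✗, unused: c, d, n, a1, b1, e1, c1, d1, n1, a2 — weakening required
linear: ✗, unused: c, d, n, a1, b1, e1, c1, d1, n1, a2 — weakening required
affine: ✓, none of a, b, e, c, d, n, a1, b1, e1, c1, d1, n1, a2 used more than once
relevant: ✗, unused: c, d, n, a1, b1, e1, c1, d1, n1, a2 — weakening required
unrestricted: ✓, well-typed at A -> B -> A -> C -> (C -> B) -> A -> B -> (A -> B) -> A; no restrictions here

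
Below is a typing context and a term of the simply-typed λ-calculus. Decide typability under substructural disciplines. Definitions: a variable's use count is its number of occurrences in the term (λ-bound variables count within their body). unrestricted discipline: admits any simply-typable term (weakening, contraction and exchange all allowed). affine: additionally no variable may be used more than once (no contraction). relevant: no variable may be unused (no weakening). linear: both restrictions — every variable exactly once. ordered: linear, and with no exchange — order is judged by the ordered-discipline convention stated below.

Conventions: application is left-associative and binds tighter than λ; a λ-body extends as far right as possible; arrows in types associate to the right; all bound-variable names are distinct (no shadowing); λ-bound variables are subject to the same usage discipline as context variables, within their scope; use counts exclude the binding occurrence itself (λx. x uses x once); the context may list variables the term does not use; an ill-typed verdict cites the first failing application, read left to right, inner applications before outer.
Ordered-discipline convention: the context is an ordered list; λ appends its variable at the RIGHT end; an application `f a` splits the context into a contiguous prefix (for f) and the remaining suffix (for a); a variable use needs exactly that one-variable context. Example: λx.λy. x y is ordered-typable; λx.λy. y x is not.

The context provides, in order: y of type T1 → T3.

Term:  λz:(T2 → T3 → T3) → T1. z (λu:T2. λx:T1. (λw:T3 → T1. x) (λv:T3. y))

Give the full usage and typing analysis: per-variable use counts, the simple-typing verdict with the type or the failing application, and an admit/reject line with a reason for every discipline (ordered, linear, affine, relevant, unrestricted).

usage: y ×1, z (λ-bound) ×1, u (λ-bound) ×0, x (λ-bound) ×1, w (λ-bound) ×0, v (λ-bound) ×0
order of uses: z, x, y
typing: ill-typed: an application expects T3 → T1 but receives T3 → T1 → T3
ordered: ✗, a type mismatch blocks all five
linear: ✗, the type mismatch rejects it
affine: ✗, not simply typable
relevant: ✗, fails simple typing
unrestricted: ✗, a type mismatch blocks all five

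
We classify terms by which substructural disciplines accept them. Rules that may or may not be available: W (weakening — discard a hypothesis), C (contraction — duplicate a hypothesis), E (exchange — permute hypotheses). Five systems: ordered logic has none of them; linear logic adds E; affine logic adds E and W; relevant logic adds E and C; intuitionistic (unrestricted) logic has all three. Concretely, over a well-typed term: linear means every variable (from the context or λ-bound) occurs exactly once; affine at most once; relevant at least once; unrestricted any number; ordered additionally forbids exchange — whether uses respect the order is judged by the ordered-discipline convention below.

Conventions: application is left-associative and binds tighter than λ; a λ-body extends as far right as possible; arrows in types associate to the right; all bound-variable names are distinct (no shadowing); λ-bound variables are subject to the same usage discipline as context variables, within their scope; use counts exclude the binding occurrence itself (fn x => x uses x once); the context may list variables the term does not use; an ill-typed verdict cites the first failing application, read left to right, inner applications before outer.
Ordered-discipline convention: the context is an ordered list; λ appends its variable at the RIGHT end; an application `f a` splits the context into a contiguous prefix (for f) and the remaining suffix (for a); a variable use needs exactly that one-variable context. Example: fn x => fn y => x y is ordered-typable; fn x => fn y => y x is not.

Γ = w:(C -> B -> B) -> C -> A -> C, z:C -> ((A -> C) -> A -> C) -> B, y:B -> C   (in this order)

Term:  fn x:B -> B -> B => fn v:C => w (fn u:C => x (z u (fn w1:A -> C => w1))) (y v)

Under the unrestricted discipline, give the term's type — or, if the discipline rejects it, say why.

not well-typed under unrestricted — a type mismatch blocks all five
usage: w: 1, z: 1, y: 1, x [bound]: 1, v [bound]: 1, u [bound]: 1, w1 [bound]: 1
use order (left to right): w, x, z, u, w1, y, v
typing: ill-typed: an argument C mismatches the expected B
per-discipline verdicts: ordered ✗, linear ✗, affine ✗, relevant ✗, unrestricted ✗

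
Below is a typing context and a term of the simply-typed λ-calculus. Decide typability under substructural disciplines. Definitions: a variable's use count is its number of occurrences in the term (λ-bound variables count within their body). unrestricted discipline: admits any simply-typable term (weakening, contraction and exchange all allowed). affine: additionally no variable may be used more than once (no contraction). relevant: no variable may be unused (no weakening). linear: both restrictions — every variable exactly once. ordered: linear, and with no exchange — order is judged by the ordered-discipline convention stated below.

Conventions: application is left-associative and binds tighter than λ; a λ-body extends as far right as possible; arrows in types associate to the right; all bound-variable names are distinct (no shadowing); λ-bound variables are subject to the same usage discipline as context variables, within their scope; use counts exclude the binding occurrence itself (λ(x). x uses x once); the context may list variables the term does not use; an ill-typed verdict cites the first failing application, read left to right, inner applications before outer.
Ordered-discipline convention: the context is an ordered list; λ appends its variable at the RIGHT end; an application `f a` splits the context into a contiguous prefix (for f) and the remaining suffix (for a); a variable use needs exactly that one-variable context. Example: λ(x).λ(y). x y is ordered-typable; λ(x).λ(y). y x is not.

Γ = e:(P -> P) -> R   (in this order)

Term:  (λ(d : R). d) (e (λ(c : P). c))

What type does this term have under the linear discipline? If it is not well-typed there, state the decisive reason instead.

term : R
variable uses: e: 1; d (λ-bound): 1; c (λ-bound): 1
order of uses: d, e, c
typing: ✓ — R
across the five disciplines: ordered ✓ | linear ✓ | affine ✓ | relevant ✓ | unrestricted ✓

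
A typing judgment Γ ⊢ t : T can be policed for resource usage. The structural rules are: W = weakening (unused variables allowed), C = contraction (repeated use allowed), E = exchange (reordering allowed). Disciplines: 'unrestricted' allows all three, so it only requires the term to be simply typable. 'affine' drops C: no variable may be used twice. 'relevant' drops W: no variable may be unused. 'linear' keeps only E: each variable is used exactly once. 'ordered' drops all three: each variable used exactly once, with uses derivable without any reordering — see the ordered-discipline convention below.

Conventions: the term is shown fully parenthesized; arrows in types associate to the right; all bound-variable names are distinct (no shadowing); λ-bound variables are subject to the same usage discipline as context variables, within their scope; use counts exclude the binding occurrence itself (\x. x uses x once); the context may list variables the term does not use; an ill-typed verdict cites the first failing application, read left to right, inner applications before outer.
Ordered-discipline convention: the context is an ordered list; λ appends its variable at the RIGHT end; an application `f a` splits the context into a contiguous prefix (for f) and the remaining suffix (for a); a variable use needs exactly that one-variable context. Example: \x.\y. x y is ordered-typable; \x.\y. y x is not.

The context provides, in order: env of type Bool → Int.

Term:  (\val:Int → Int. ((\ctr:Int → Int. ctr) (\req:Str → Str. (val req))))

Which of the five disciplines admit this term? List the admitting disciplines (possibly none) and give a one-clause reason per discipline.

accepted by: none
usage: env: 0; val (λ-bound): 1; ctr (λ-bound): 1; req (λ-bound): 1
uses in reading order: ctr, val, req
typing: ill-typed: an application expects Int but receives Str → Str
ordered ✗ (the type mismatch rejects it)
linear ✗ (not simply typable)
affine ✗ (fails simple typing)
relevant ✗ (a type mismatch blocks all five)
unrestricted ✗ (the type mismatch rejects it)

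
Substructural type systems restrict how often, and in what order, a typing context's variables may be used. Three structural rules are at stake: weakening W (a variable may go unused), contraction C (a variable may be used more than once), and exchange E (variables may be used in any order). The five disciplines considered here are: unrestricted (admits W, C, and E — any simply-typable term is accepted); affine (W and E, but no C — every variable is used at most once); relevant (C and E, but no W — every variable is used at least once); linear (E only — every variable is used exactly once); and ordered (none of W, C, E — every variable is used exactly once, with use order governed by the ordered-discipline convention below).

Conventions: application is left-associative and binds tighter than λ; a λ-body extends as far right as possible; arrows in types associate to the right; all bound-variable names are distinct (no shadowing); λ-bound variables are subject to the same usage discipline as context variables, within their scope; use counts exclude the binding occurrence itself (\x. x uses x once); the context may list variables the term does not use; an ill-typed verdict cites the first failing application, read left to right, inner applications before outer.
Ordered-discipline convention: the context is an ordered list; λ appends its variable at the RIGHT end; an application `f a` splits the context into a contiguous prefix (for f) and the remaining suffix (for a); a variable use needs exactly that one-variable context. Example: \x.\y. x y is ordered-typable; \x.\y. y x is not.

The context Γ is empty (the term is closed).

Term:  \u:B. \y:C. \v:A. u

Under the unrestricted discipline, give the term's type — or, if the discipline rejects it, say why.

term : B → C → A → B
usage: u (λ-bound) ×1; y (λ-bound) ×0; v (λ-bound) ×0
uses in reading order: u
typing: ✓ — B → C → A → B
per-discipline verdicts: ordered ✗ · linear ✗ · affine ✓ · relevant ✗ · unrestricted ✓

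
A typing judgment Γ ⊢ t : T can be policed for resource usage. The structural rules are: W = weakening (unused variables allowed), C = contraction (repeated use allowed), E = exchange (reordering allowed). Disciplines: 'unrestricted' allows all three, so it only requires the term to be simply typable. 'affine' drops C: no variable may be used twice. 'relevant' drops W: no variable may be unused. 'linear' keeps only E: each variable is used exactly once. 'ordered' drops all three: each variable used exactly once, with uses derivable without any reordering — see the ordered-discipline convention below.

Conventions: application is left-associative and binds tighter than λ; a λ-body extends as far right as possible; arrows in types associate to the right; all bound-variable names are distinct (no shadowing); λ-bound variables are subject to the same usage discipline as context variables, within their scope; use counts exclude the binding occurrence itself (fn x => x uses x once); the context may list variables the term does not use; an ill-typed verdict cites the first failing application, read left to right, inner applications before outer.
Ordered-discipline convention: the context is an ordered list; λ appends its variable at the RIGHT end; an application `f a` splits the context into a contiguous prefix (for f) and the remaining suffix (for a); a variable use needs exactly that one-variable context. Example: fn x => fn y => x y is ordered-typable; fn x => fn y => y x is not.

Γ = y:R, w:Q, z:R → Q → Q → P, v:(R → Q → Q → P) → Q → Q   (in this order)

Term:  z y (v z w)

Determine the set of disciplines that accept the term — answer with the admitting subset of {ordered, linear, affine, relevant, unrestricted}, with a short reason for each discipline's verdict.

accepted by: relevant, unrestricted
counts: y ×1; w ×1; z ×2; v ×1
use order (left to right): z, y, v, z, w
typing: the term checks, with type Q → P
ordered: ✗, z ×2 used more than once (contraction)
linear: ✗, z ×2 used more than once (contraction)
affine: ✗, z ×2 used more than once (contraction)
relevant: ✓, none of y, w, z, v goes unused
unrestricted: ✓, type-checks (Q → P) and nothing is barred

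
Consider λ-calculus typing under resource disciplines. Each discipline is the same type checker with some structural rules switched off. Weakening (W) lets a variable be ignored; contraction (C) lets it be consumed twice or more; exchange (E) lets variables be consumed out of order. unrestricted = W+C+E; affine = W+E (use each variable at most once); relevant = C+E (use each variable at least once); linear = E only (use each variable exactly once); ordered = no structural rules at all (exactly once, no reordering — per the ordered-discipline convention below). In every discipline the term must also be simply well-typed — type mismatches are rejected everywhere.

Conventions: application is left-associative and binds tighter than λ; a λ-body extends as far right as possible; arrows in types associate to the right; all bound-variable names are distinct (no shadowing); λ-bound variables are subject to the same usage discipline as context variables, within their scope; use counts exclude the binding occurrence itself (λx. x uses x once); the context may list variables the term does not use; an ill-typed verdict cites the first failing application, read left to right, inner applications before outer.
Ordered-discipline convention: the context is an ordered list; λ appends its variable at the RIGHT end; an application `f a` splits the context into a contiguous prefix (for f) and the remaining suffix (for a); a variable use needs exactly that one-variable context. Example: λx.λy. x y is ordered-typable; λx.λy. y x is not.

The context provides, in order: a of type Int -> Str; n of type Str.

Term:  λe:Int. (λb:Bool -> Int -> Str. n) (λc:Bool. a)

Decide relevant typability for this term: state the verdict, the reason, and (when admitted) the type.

no — unused: e, b, c — weakening required
counts: a=1; n=1; e (bound)=0; b (bound)=0; c (bound)=0
left-to-right use order: n, a
typing: ✓ — Int -> Str
all disciplines: ordered ✗ · linear ✗ · affine ✓ · relevant ✗ · unrestricted ✓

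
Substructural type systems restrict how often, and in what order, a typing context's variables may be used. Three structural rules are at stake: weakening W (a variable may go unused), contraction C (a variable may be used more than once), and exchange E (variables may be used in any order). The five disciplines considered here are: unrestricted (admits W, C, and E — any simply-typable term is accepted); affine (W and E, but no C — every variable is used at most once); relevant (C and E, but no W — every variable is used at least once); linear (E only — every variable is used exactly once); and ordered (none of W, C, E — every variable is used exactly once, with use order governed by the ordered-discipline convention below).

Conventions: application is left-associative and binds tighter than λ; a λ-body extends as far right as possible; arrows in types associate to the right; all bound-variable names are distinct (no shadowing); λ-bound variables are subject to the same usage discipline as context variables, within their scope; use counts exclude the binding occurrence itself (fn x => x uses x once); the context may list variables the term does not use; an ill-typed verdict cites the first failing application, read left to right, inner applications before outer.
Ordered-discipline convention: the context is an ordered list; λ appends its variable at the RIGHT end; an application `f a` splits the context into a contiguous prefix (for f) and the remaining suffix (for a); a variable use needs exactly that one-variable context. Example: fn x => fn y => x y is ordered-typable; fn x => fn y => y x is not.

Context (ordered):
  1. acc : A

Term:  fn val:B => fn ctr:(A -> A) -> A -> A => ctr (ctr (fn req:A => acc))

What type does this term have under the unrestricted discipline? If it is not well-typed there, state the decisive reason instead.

term : B -> ((A -> A) -> A -> A) -> A -> A
usage: acc: 1×, val (λ-bound): 0×, ctr (λ-bound): 2×, req (λ-bound): 0×
uses in reading order: ctr, ctr, acc
typing: well-typed at B -> ((A -> A) -> A -> A) -> A -> A
per-discipline verdicts: ordered ✗ | linear ✗ | affine ✗ | relevant ✗ | unrestricted ✓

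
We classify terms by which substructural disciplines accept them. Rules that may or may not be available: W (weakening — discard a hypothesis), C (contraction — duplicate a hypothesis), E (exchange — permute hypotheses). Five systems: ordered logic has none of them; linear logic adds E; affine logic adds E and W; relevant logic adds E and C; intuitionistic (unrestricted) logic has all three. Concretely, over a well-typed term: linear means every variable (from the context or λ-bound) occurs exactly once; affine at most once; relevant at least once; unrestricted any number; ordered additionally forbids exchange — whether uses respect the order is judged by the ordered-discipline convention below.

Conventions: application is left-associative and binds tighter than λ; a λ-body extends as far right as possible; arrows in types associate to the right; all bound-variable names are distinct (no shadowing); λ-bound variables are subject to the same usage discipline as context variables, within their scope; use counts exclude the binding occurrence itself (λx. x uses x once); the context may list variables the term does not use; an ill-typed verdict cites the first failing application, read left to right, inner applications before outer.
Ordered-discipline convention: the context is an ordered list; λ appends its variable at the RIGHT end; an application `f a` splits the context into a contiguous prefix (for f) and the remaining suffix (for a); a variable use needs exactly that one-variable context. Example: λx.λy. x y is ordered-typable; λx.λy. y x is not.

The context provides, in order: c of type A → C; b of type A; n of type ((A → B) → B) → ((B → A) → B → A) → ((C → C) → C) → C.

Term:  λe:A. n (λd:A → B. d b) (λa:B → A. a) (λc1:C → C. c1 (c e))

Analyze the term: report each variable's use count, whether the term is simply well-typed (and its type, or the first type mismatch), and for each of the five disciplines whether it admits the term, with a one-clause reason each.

variable uses: c ×1; b ×1; n ×1; e (bound) ×1; d (bound) ×1; a (bound) ×1; c1 (bound) ×1
use order (left to right): n, d, b, a, c1, c, e
typing: the term checks, with type A → C
ordered: ✗, no ordered split (uses run n, d, b, a, c1, c, e)
linear: ✓, exactly-once usage across c, b, n, e, d, a, c1
affine: ✓, c, b, n, e, d, a, c1: no repeats, contraction unneeded
relevant: ✓, none of c, b, n, e, d, a, c1 goes unused
unrestricted: ✓, simply typable at A → C; W, C, E all held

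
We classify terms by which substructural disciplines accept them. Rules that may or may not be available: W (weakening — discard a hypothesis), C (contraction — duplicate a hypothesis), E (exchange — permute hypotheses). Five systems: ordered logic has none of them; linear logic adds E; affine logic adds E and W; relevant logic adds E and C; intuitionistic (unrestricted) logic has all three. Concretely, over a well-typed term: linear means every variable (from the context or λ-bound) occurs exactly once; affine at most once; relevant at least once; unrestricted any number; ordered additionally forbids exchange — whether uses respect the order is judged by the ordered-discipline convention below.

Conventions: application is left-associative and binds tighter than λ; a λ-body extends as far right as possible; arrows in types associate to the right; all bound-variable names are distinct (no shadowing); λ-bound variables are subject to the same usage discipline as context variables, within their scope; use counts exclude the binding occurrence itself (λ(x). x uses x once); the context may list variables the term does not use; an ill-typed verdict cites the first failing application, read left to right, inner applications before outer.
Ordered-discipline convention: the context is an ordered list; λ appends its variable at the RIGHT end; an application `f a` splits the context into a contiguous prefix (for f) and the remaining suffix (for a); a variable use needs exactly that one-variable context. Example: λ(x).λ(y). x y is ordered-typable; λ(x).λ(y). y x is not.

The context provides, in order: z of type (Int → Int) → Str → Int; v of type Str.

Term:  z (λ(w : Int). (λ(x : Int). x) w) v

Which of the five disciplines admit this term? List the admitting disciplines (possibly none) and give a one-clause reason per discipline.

admitted in: ordered, linear, affine, relevant, unrestricted
counts: z=1, v=1, w [bound]=1, x [bound]=1
order of uses: z, x, w, v
typing: well-typed at Int
ordered: ✓, z, v, w, x: once each, no exchange needed
linear: ✓, exactly-once usage across z, v, w, x
affine: ✓, none of z, v, w, x used more than once
relevant: ✓, at least one use each (z, v, w, x)
unrestricted: ✓, typability at Int is all that's needed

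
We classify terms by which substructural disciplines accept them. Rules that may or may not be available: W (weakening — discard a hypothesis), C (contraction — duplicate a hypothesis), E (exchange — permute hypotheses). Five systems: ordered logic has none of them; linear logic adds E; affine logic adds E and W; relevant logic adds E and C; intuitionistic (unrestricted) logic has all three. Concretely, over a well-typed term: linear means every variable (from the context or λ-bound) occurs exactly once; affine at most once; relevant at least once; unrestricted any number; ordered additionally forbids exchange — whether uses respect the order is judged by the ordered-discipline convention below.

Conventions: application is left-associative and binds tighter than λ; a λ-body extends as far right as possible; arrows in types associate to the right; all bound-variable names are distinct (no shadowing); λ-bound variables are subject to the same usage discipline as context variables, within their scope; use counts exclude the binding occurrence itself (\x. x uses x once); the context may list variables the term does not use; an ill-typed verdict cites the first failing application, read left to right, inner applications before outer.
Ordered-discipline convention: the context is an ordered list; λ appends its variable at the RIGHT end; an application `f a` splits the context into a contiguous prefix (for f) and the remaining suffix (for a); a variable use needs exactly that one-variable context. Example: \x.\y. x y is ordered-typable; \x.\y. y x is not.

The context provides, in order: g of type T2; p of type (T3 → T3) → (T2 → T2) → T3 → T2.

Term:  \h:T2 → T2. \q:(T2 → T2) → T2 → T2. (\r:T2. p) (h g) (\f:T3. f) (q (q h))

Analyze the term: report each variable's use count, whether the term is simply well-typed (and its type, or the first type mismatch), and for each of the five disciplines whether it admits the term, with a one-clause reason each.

use counts: g: 1, p: 1, h [bound]: 2, q [bound]: 2, r [bound]: 0, f [bound]: 1
order of uses: p, h, g, f, q, q, h
typing: well-typed at (T2 → T2) → ((T2 → T2) → T2 → T2) → T3 → T2
ordered ✗ (needs contraction — h ×2, q ×2; r never used (weakening))
linear ✗ (needs contraction — h ×2, q ×2; r never used (weakening))
affine ✗ (needs contraction — h ×2, q ×2)
relevant ✗ (r never used (weakening))
unrestricted ✓ (well-typed at (T2 → T2) → ((T2 → T2) → T2 → T2) → T3 → T2; no restrictions here)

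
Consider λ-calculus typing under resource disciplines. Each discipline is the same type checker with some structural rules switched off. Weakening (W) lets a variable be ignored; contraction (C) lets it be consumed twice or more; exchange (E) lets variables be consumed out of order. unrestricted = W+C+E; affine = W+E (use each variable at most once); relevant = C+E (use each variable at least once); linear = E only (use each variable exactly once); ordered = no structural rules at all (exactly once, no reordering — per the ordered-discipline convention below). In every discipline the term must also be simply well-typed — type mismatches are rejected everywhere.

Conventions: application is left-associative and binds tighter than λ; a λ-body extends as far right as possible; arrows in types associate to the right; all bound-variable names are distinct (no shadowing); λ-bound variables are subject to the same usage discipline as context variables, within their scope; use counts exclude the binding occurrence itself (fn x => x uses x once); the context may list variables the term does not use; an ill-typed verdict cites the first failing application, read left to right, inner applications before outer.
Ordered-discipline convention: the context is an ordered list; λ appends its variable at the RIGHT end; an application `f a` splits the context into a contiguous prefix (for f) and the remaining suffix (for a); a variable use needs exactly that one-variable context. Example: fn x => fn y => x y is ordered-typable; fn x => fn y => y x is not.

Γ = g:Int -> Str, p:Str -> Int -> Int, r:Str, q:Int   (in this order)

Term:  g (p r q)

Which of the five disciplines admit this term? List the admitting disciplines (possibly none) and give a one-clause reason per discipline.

admitting disciplines: ordered, linear, affine, relevant, unrestricted
use counts: g ×1; p ×1; r ×1; q ×1
order of uses: g, p, r, q
typing: ✓ — Str
ordered: ✓, one use each (g, p, r, q); ordered split holds
linear: ✓, g, p, r, q: one use apiece
affine: ✓, no duplicate uses among g, p, r, q
relevant: ✓, every one of g, p, r, q appears
unrestricted: ✓, type-checks (Str) and nothing is barred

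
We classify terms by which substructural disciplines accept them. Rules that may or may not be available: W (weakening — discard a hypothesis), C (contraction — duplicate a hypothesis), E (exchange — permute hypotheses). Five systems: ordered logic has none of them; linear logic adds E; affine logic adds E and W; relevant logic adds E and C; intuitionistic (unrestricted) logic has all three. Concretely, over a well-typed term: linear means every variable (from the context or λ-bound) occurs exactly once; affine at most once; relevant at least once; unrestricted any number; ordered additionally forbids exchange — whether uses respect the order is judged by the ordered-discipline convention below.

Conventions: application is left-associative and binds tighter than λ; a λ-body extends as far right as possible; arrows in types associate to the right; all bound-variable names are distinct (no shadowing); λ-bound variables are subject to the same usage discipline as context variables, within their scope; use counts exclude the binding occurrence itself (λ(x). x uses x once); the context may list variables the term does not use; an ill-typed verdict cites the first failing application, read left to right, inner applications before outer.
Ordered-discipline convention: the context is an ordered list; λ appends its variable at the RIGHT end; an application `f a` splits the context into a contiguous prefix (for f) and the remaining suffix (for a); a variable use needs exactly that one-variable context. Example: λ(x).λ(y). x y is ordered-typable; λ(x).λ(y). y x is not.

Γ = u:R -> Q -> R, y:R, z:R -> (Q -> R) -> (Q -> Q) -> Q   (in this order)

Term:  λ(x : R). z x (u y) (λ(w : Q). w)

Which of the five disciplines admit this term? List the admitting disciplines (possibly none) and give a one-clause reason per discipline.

admitted by: linear, affine, relevant, unrestricted
variable uses: u=1; y=1; z=1; x (λ-bound)=1; w (λ-bound)=1
left-to-right use order: z, x, u, y, w
typing: the term checks, with type R -> Q
ordered: ✗, no contiguous prefix/suffix split fits z, x, u, y, w
linear: ✓, exactly-once usage across u, y, z, x, w
affine: ✓, no duplicate uses among u, y, z, x, w
relevant: ✓, u, y, z, x, w: all used, weakening unneeded
unrestricted: ✓, typability at R -> Q is all that's needed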